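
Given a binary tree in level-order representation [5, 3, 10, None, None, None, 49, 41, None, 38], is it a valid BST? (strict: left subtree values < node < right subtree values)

Level-order array: [5, 3, 10, None, None, None, 49, 41, None, 38]
Validate using subtree bounds (lo, hi): at each node, require lo < value < hi,
then recurse left with hi=value and right with lo=value.
Preorder trace (stopping at first violation):
  at node 5 with bounds (-inf, +inf): OK
  at node 3 with bounds (-inf, 5): OK
  at node 10 with bounds (5, +inf): OK
  at node 49 with bounds (10, +inf): OK
  at node 41 with bounds (10, 49): OK
  at node 38 with bounds (10, 41): OK
No violation found at any node.
Result: Valid BST


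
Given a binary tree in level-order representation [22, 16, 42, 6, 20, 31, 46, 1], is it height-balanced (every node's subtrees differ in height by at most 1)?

Tree (level-order array): [22, 16, 42, 6, 20, 31, 46, 1]
Definition: a tree is height-balanced if, at every node, |h(left) - h(right)| <= 1 (empty subtree has height -1).
Bottom-up per-node check:
  node 1: h_left=-1, h_right=-1, diff=0 [OK], height=0
  node 6: h_left=0, h_right=-1, diff=1 [OK], height=1
  node 20: h_left=-1, h_right=-1, diff=0 [OK], height=0
  node 16: h_left=1, h_right=0, diff=1 [OK], height=2
  node 31: h_left=-1, h_right=-1, diff=0 [OK], height=0
  node 46: h_left=-1, h_right=-1, diff=0 [OK], height=0
  node 42: h_left=0, h_right=0, diff=0 [OK], height=1
  node 22: h_left=2, h_right=1, diff=1 [OK], height=3
All nodes satisfy the balance condition.
Result: Balanced


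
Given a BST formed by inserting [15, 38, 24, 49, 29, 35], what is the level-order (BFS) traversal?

Tree insertion order: [15, 38, 24, 49, 29, 35]
Tree (level-order array): [15, None, 38, 24, 49, None, 29, None, None, None, 35]
BFS from the root, enqueuing left then right child of each popped node:
  queue [15] -> pop 15, enqueue [38], visited so far: [15]
  queue [38] -> pop 38, enqueue [24, 49], visited so far: [15, 38]
  queue [24, 49] -> pop 24, enqueue [29], visited so far: [15, 38, 24]
  queue [49, 29] -> pop 49, enqueue [none], visited so far: [15, 38, 24, 49]
  queue [29] -> pop 29, enqueue [35], visited so far: [15, 38, 24, 49, 29]
  queue [35] -> pop 35, enqueue [none], visited so far: [15, 38, 24, 49, 29, 35]
Result: [15, 38, 24, 49, 29, 35]


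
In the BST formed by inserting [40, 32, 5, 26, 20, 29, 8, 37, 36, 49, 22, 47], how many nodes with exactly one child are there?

Tree built from: [40, 32, 5, 26, 20, 29, 8, 37, 36, 49, 22, 47]
Tree (level-order array): [40, 32, 49, 5, 37, 47, None, None, 26, 36, None, None, None, 20, 29, None, None, 8, 22]
Rule: These are nodes with exactly 1 non-null child.
Per-node child counts:
  node 40: 2 child(ren)
  node 32: 2 child(ren)
  node 5: 1 child(ren)
  node 26: 2 child(ren)
  node 20: 2 child(ren)
  node 8: 0 child(ren)
  node 22: 0 child(ren)
  node 29: 0 child(ren)
  node 37: 1 child(ren)
  node 36: 0 child(ren)
  node 49: 1 child(ren)
  node 47: 0 child(ren)
Matching nodes: [5, 37, 49]
Count of nodes with exactly one child: 3


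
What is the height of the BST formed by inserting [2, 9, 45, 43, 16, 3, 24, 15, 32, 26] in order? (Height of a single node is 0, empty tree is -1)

Insertion order: [2, 9, 45, 43, 16, 3, 24, 15, 32, 26]
Tree (level-order array): [2, None, 9, 3, 45, None, None, 43, None, 16, None, 15, 24, None, None, None, 32, 26]
Compute height bottom-up (empty subtree = -1):
  height(3) = 1 + max(-1, -1) = 0
  height(15) = 1 + max(-1, -1) = 0
  height(26) = 1 + max(-1, -1) = 0
  height(32) = 1 + max(0, -1) = 1
  height(24) = 1 + max(-1, 1) = 2
  height(16) = 1 + max(0, 2) = 3
  height(43) = 1 + max(3, -1) = 4
  height(45) = 1 + max(4, -1) = 5
  height(9) = 1 + max(0, 5) = 6
  height(2) = 1 + max(-1, 6) = 7
Height = 7


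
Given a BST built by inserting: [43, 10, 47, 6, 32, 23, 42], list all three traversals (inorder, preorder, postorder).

Tree insertion order: [43, 10, 47, 6, 32, 23, 42]
Tree (level-order array): [43, 10, 47, 6, 32, None, None, None, None, 23, 42]
Inorder (L, root, R): [6, 10, 23, 32, 42, 43, 47]
Preorder (root, L, R): [43, 10, 6, 32, 23, 42, 47]
Postorder (L, R, root): [6, 23, 42, 32, 10, 47, 43]


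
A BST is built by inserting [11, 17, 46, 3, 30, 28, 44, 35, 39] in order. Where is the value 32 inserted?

Starting tree (level order): [11, 3, 17, None, None, None, 46, 30, None, 28, 44, None, None, 35, None, None, 39]
Insertion path: 11 -> 17 -> 46 -> 30 -> 44 -> 35
Result: insert 32 as left child of 35
Final tree (level order): [11, 3, 17, None, None, None, 46, 30, None, 28, 44, None, None, 35, None, 32, 39]


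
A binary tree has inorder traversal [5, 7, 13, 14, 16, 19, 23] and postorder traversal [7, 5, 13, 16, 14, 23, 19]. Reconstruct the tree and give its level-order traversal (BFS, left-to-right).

Inorder:   [5, 7, 13, 14, 16, 19, 23]
Postorder: [7, 5, 13, 16, 14, 23, 19]
Algorithm: postorder visits root last, so walk postorder right-to-left;
each value is the root of the current inorder slice — split it at that
value, recurse on the right subtree first, then the left.
Recursive splits:
  root=19; inorder splits into left=[5, 7, 13, 14, 16], right=[23]
  root=23; inorder splits into left=[], right=[]
  root=14; inorder splits into left=[5, 7, 13], right=[16]
  root=16; inorder splits into left=[], right=[]
  root=13; inorder splits into left=[5, 7], right=[]
  root=5; inorder splits into left=[], right=[7]
  root=7; inorder splits into left=[], right=[]
Reconstructed level-order: [19, 14, 23, 13, 16, 5, 7]


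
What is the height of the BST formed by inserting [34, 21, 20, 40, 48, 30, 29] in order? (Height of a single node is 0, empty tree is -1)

Insertion order: [34, 21, 20, 40, 48, 30, 29]
Tree (level-order array): [34, 21, 40, 20, 30, None, 48, None, None, 29]
Compute height bottom-up (empty subtree = -1):
  height(20) = 1 + max(-1, -1) = 0
  height(29) = 1 + max(-1, -1) = 0
  height(30) = 1 + max(0, -1) = 1
  height(21) = 1 + max(0, 1) = 2
  height(48) = 1 + max(-1, -1) = 0
  height(40) = 1 + max(-1, 0) = 1
  height(34) = 1 + max(2, 1) = 3
Height = 3


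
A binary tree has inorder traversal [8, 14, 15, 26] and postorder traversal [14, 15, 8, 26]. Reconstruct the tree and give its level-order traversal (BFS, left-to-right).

Inorder:   [8, 14, 15, 26]
Postorder: [14, 15, 8, 26]
Algorithm: postorder visits root last, so walk postorder right-to-left;
each value is the root of the current inorder slice — split it at that
value, recurse on the right subtree first, then the left.
Recursive splits:
  root=26; inorder splits into left=[8, 14, 15], right=[]
  root=8; inorder splits into left=[], right=[14, 15]
  root=15; inorder splits into left=[14], right=[]
  root=14; inorder splits into left=[], right=[]
Reconstructed level-order: [26, 8, 15, 14]


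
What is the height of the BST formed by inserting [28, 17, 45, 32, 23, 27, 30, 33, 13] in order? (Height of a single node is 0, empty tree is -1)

Insertion order: [28, 17, 45, 32, 23, 27, 30, 33, 13]
Tree (level-order array): [28, 17, 45, 13, 23, 32, None, None, None, None, 27, 30, 33]
Compute height bottom-up (empty subtree = -1):
  height(13) = 1 + max(-1, -1) = 0
  height(27) = 1 + max(-1, -1) = 0
  height(23) = 1 + max(-1, 0) = 1
  height(17) = 1 + max(0, 1) = 2
  height(30) = 1 + max(-1, -1) = 0
  height(33) = 1 + max(-1, -1) = 0
  height(32) = 1 + max(0, 0) = 1
  height(45) = 1 + max(1, -1) = 2
  height(28) = 1 + max(2, 2) = 3
Height = 3


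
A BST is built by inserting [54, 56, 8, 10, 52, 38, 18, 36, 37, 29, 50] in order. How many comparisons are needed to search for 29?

Search path for 29: 54 -> 8 -> 10 -> 52 -> 38 -> 18 -> 36 -> 29
Found: True
Comparisons: 8


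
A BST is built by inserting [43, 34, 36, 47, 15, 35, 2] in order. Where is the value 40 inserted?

Starting tree (level order): [43, 34, 47, 15, 36, None, None, 2, None, 35]
Insertion path: 43 -> 34 -> 36
Result: insert 40 as right child of 36
Final tree (level order): [43, 34, 47, 15, 36, None, None, 2, None, 35, 40]


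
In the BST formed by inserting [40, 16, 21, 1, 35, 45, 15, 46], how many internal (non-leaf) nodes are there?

Tree built from: [40, 16, 21, 1, 35, 45, 15, 46]
Tree (level-order array): [40, 16, 45, 1, 21, None, 46, None, 15, None, 35]
Rule: An internal node has at least one child.
Per-node child counts:
  node 40: 2 child(ren)
  node 16: 2 child(ren)
  node 1: 1 child(ren)
  node 15: 0 child(ren)
  node 21: 1 child(ren)
  node 35: 0 child(ren)
  node 45: 1 child(ren)
  node 46: 0 child(ren)
Matching nodes: [40, 16, 1, 21, 45]
Count of internal (non-leaf) nodes: 5


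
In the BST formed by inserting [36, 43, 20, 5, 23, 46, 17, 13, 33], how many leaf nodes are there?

Tree built from: [36, 43, 20, 5, 23, 46, 17, 13, 33]
Tree (level-order array): [36, 20, 43, 5, 23, None, 46, None, 17, None, 33, None, None, 13]
Rule: A leaf has 0 children.
Per-node child counts:
  node 36: 2 child(ren)
  node 20: 2 child(ren)
  node 5: 1 child(ren)
  node 17: 1 child(ren)
  node 13: 0 child(ren)
  node 23: 1 child(ren)
  node 33: 0 child(ren)
  node 43: 1 child(ren)
  node 46: 0 child(ren)
Matching nodes: [13, 33, 46]
Count of leaf nodes: 3


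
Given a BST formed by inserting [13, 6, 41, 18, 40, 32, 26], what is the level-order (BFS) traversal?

Tree insertion order: [13, 6, 41, 18, 40, 32, 26]
Tree (level-order array): [13, 6, 41, None, None, 18, None, None, 40, 32, None, 26]
BFS from the root, enqueuing left then right child of each popped node:
  queue [13] -> pop 13, enqueue [6, 41], visited so far: [13]
  queue [6, 41] -> pop 6, enqueue [none], visited so far: [13, 6]
  queue [41] -> pop 41, enqueue [18], visited so far: [13, 6, 41]
  queue [18] -> pop 18, enqueue [40], visited so far: [13, 6, 41, 18]
  queue [40] -> pop 40, enqueue [32], visited so far: [13, 6, 41, 18, 40]
  queue [32] -> pop 32, enqueue [26], visited so far: [13, 6, 41, 18, 40, 32]
  queue [26] -> pop 26, enqueue [none], visited so far: [13, 6, 41, 18, 40, 32, 26]
Result: [13, 6, 41, 18, 40, 32, 26]


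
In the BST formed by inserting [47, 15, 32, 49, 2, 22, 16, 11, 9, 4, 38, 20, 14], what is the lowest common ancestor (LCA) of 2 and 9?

Tree insertion order: [47, 15, 32, 49, 2, 22, 16, 11, 9, 4, 38, 20, 14]
Tree (level-order array): [47, 15, 49, 2, 32, None, None, None, 11, 22, 38, 9, 14, 16, None, None, None, 4, None, None, None, None, 20]
In a BST, the LCA of p=2, q=9 is the first node v on the
root-to-leaf path with p <= v <= q (go left if both < v, right if both > v).
Walk from root:
  at 47: both 2 and 9 < 47, go left
  at 15: both 2 and 9 < 15, go left
  at 2: 2 <= 2 <= 9, this is the LCA
LCA = 2


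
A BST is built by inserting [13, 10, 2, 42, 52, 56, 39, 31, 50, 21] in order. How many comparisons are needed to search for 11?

Search path for 11: 13 -> 10
Found: False
Comparisons: 2


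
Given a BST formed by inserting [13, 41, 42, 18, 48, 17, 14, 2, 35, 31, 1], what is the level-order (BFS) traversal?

Tree insertion order: [13, 41, 42, 18, 48, 17, 14, 2, 35, 31, 1]
Tree (level-order array): [13, 2, 41, 1, None, 18, 42, None, None, 17, 35, None, 48, 14, None, 31]
BFS from the root, enqueuing left then right child of each popped node:
  queue [13] -> pop 13, enqueue [2, 41], visited so far: [13]
  queue [2, 41] -> pop 2, enqueue [1], visited so far: [13, 2]
  queue [41, 1] -> pop 41, enqueue [18, 42], visited so far: [13, 2, 41]
  queue [1, 18, 42] -> pop 1, enqueue [none], visited so far: [13, 2, 41, 1]
  queue [18, 42] -> pop 18, enqueue [17, 35], visited so far: [13, 2, 41, 1, 18]
  queue [42, 17, 35] -> pop 42, enqueue [48], visited so far: [13, 2, 41, 1, 18, 42]
  queue [17, 35, 48] -> pop 17, enqueue [14], visited so far: [13, 2, 41, 1, 18, 42, 17]
  queue [35, 48, 14] -> pop 35, enqueue [31], visited so far: [13, 2, 41, 1, 18, 42, 17, 35]
  queue [48, 14, 31] -> pop 48, enqueue [none], visited so far: [13, 2, 41, 1, 18, 42, 17, 35, 48]
  queue [14, 31] -> pop 14, enqueue [none], visited so far: [13, 2, 41, 1, 18, 42, 17, 35, 48, 14]
  queue [31] -> pop 31, enqueue [none], visited so far: [13, 2, 41, 1, 18, 42, 17, 35, 48, 14, 31]
Result: [13, 2, 41, 1, 18, 42, 17, 35, 48, 14, 31]


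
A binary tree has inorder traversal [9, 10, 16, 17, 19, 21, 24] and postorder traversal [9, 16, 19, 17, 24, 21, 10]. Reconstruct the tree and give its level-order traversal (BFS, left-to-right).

Inorder:   [9, 10, 16, 17, 19, 21, 24]
Postorder: [9, 16, 19, 17, 24, 21, 10]
Algorithm: postorder visits root last, so walk postorder right-to-left;
each value is the root of the current inorder slice — split it at that
value, recurse on the right subtree first, then the left.
Recursive splits:
  root=10; inorder splits into left=[9], right=[16, 17, 19, 21, 24]
  root=21; inorder splits into left=[16, 17, 19], right=[24]
  root=24; inorder splits into left=[], right=[]
  root=17; inorder splits into left=[16], right=[19]
  root=19; inorder splits into left=[], right=[]
  root=16; inorder splits into left=[], right=[]
  root=9; inorder splits into left=[], right=[]
Reconstructed level-order: [10, 9, 21, 17, 24, 16, 19]


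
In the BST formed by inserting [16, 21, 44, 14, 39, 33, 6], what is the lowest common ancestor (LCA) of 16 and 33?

Tree insertion order: [16, 21, 44, 14, 39, 33, 6]
Tree (level-order array): [16, 14, 21, 6, None, None, 44, None, None, 39, None, 33]
In a BST, the LCA of p=16, q=33 is the first node v on the
root-to-leaf path with p <= v <= q (go left if both < v, right if both > v).
Walk from root:
  at 16: 16 <= 16 <= 33, this is the LCA
LCA = 16


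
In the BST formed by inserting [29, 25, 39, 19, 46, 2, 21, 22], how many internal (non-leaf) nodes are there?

Tree built from: [29, 25, 39, 19, 46, 2, 21, 22]
Tree (level-order array): [29, 25, 39, 19, None, None, 46, 2, 21, None, None, None, None, None, 22]
Rule: An internal node has at least one child.
Per-node child counts:
  node 29: 2 child(ren)
  node 25: 1 child(ren)
  node 19: 2 child(ren)
  node 2: 0 child(ren)
  node 21: 1 child(ren)
  node 22: 0 child(ren)
  node 39: 1 child(ren)
  node 46: 0 child(ren)
Matching nodes: [29, 25, 19, 21, 39]
Count of internal (non-leaf) nodes: 5


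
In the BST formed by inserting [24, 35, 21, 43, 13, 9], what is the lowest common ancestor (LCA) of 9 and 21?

Tree insertion order: [24, 35, 21, 43, 13, 9]
Tree (level-order array): [24, 21, 35, 13, None, None, 43, 9]
In a BST, the LCA of p=9, q=21 is the first node v on the
root-to-leaf path with p <= v <= q (go left if both < v, right if both > v).
Walk from root:
  at 24: both 9 and 21 < 24, go left
  at 21: 9 <= 21 <= 21, this is the LCA
LCA = 21


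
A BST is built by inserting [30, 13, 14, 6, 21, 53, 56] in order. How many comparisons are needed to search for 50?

Search path for 50: 30 -> 53
Found: False
Comparisons: 2


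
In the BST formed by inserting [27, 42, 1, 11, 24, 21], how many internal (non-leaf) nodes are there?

Tree built from: [27, 42, 1, 11, 24, 21]
Tree (level-order array): [27, 1, 42, None, 11, None, None, None, 24, 21]
Rule: An internal node has at least one child.
Per-node child counts:
  node 27: 2 child(ren)
  node 1: 1 child(ren)
  node 11: 1 child(ren)
  node 24: 1 child(ren)
  node 21: 0 child(ren)
  node 42: 0 child(ren)
Matching nodes: [27, 1, 11, 24]
Count of internal (non-leaf) nodes: 4


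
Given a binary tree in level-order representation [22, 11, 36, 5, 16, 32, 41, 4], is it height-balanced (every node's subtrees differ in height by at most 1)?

Tree (level-order array): [22, 11, 36, 5, 16, 32, 41, 4]
Definition: a tree is height-balanced if, at every node, |h(left) - h(right)| <= 1 (empty subtree has height -1).
Bottom-up per-node check:
  node 4: h_left=-1, h_right=-1, diff=0 [OK], height=0
  node 5: h_left=0, h_right=-1, diff=1 [OK], height=1
  node 16: h_left=-1, h_right=-1, diff=0 [OK], height=0
  node 11: h_left=1, h_right=0, diff=1 [OK], height=2
  node 32: h_left=-1, h_right=-1, diff=0 [OK], height=0
  node 41: h_left=-1, h_right=-1, diff=0 [OK], height=0
  node 36: h_left=0, h_right=0, diff=0 [OK], height=1
  node 22: h_left=2, h_right=1, diff=1 [OK], height=3
All nodes satisfy the balance condition.
Result: Balanced


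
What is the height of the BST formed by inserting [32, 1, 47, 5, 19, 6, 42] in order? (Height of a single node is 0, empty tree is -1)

Insertion order: [32, 1, 47, 5, 19, 6, 42]
Tree (level-order array): [32, 1, 47, None, 5, 42, None, None, 19, None, None, 6]
Compute height bottom-up (empty subtree = -1):
  height(6) = 1 + max(-1, -1) = 0
  height(19) = 1 + max(0, -1) = 1
  height(5) = 1 + max(-1, 1) = 2
  height(1) = 1 + max(-1, 2) = 3
  height(42) = 1 + max(-1, -1) = 0
  height(47) = 1 + max(0, -1) = 1
  height(32) = 1 + max(3, 1) = 4
Height = 4


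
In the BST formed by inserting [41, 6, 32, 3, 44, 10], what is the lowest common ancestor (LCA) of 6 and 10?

Tree insertion order: [41, 6, 32, 3, 44, 10]
Tree (level-order array): [41, 6, 44, 3, 32, None, None, None, None, 10]
In a BST, the LCA of p=6, q=10 is the first node v on the
root-to-leaf path with p <= v <= q (go left if both < v, right if both > v).
Walk from root:
  at 41: both 6 and 10 < 41, go left
  at 6: 6 <= 6 <= 10, this is the LCA
LCA = 6


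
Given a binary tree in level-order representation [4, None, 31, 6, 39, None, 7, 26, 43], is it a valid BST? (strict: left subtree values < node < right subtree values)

Level-order array: [4, None, 31, 6, 39, None, 7, 26, 43]
Validate using subtree bounds (lo, hi): at each node, require lo < value < hi,
then recurse left with hi=value and right with lo=value.
Preorder trace (stopping at first violation):
  at node 4 with bounds (-inf, +inf): OK
  at node 31 with bounds (4, +inf): OK
  at node 6 with bounds (4, 31): OK
  at node 7 with bounds (6, 31): OK
  at node 39 with bounds (31, +inf): OK
  at node 26 with bounds (31, 39): VIOLATION
Node 26 violates its bound: not (31 < 26 < 39).
Result: Not a valid BST


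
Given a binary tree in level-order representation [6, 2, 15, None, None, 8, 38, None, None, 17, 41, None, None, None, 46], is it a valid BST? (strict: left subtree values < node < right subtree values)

Level-order array: [6, 2, 15, None, None, 8, 38, None, None, 17, 41, None, None, None, 46]
Validate using subtree bounds (lo, hi): at each node, require lo < value < hi,
then recurse left with hi=value and right with lo=value.
Preorder trace (stopping at first violation):
  at node 6 with bounds (-inf, +inf): OK
  at node 2 with bounds (-inf, 6): OK
  at node 15 with bounds (6, +inf): OK
  at node 8 with bounds (6, 15): OK
  at node 38 with bounds (15, +inf): OK
  at node 17 with bounds (15, 38): OK
  at node 41 with bounds (38, +inf): OK
  at node 46 with bounds (41, +inf): OK
No violation found at any node.
Result: Valid BST


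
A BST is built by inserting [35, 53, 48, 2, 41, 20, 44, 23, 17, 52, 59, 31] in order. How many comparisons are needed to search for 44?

Search path for 44: 35 -> 53 -> 48 -> 41 -> 44
Found: True
Comparisons: 5


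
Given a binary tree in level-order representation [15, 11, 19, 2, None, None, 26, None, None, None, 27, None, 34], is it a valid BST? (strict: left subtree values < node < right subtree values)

Level-order array: [15, 11, 19, 2, None, None, 26, None, None, None, 27, None, 34]
Validate using subtree bounds (lo, hi): at each node, require lo < value < hi,
then recurse left with hi=value and right with lo=value.
Preorder trace (stopping at first violation):
  at node 15 with bounds (-inf, +inf): OK
  at node 11 with bounds (-inf, 15): OK
  at node 2 with bounds (-inf, 11): OK
  at node 19 with bounds (15, +inf): OK
  at node 26 with bounds (19, +inf): OK
  at node 27 with bounds (26, +inf): OK
  at node 34 with bounds (27, +inf): OK
No violation found at any node.
Result: Valid BST


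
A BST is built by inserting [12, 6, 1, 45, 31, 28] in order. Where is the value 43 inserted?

Starting tree (level order): [12, 6, 45, 1, None, 31, None, None, None, 28]
Insertion path: 12 -> 45 -> 31
Result: insert 43 as right child of 31
Final tree (level order): [12, 6, 45, 1, None, 31, None, None, None, 28, 43]


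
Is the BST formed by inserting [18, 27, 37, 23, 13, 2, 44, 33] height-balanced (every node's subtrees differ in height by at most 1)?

Tree (level-order array): [18, 13, 27, 2, None, 23, 37, None, None, None, None, 33, 44]
Definition: a tree is height-balanced if, at every node, |h(left) - h(right)| <= 1 (empty subtree has height -1).
Bottom-up per-node check:
  node 2: h_left=-1, h_right=-1, diff=0 [OK], height=0
  node 13: h_left=0, h_right=-1, diff=1 [OK], height=1
  node 23: h_left=-1, h_right=-1, diff=0 [OK], height=0
  node 33: h_left=-1, h_right=-1, diff=0 [OK], height=0
  node 44: h_left=-1, h_right=-1, diff=0 [OK], height=0
  node 37: h_left=0, h_right=0, diff=0 [OK], height=1
  node 27: h_left=0, h_right=1, diff=1 [OK], height=2
  node 18: h_left=1, h_right=2, diff=1 [OK], height=3
All nodes satisfy the balance condition.
Result: Balanced


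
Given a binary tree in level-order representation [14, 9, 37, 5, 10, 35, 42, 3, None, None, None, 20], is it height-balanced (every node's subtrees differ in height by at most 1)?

Tree (level-order array): [14, 9, 37, 5, 10, 35, 42, 3, None, None, None, 20]
Definition: a tree is height-balanced if, at every node, |h(left) - h(right)| <= 1 (empty subtree has height -1).
Bottom-up per-node check:
  node 3: h_left=-1, h_right=-1, diff=0 [OK], height=0
  node 5: h_left=0, h_right=-1, diff=1 [OK], height=1
  node 10: h_left=-1, h_right=-1, diff=0 [OK], height=0
  node 9: h_left=1, h_right=0, diff=1 [OK], height=2
  node 20: h_left=-1, h_right=-1, diff=0 [OK], height=0
  node 35: h_left=0, h_right=-1, diff=1 [OK], height=1
  node 42: h_left=-1, h_right=-1, diff=0 [OK], height=0
  node 37: h_left=1, h_right=0, diff=1 [OK], height=2
  node 14: h_left=2, h_right=2, diff=0 [OK], height=3
All nodes satisfy the balance condition.
Result: Balanced


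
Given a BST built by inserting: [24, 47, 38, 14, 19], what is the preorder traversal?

Tree insertion order: [24, 47, 38, 14, 19]
Tree (level-order array): [24, 14, 47, None, 19, 38]
Preorder traversal: [24, 14, 19, 47, 38]


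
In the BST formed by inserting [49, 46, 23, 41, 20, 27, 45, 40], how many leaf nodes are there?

Tree built from: [49, 46, 23, 41, 20, 27, 45, 40]
Tree (level-order array): [49, 46, None, 23, None, 20, 41, None, None, 27, 45, None, 40]
Rule: A leaf has 0 children.
Per-node child counts:
  node 49: 1 child(ren)
  node 46: 1 child(ren)
  node 23: 2 child(ren)
  node 20: 0 child(ren)
  node 41: 2 child(ren)
  node 27: 1 child(ren)
  node 40: 0 child(ren)
  node 45: 0 child(ren)
Matching nodes: [20, 40, 45]
Count of leaf nodes: 3


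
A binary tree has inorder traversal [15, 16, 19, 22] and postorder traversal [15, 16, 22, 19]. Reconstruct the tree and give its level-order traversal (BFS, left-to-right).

Inorder:   [15, 16, 19, 22]
Postorder: [15, 16, 22, 19]
Algorithm: postorder visits root last, so walk postorder right-to-left;
each value is the root of the current inorder slice — split it at that
value, recurse on the right subtree first, then the left.
Recursive splits:
  root=19; inorder splits into left=[15, 16], right=[22]
  root=22; inorder splits into left=[], right=[]
  root=16; inorder splits into left=[15], right=[]
  root=15; inorder splits into left=[], right=[]
Reconstructed level-order: [19, 16, 22, 15]


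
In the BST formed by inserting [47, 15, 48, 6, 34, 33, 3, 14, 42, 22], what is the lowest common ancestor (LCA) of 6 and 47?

Tree insertion order: [47, 15, 48, 6, 34, 33, 3, 14, 42, 22]
Tree (level-order array): [47, 15, 48, 6, 34, None, None, 3, 14, 33, 42, None, None, None, None, 22]
In a BST, the LCA of p=6, q=47 is the first node v on the
root-to-leaf path with p <= v <= q (go left if both < v, right if both > v).
Walk from root:
  at 47: 6 <= 47 <= 47, this is the LCA
LCA = 47


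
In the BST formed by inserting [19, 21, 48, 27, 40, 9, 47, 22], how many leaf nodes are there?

Tree built from: [19, 21, 48, 27, 40, 9, 47, 22]
Tree (level-order array): [19, 9, 21, None, None, None, 48, 27, None, 22, 40, None, None, None, 47]
Rule: A leaf has 0 children.
Per-node child counts:
  node 19: 2 child(ren)
  node 9: 0 child(ren)
  node 21: 1 child(ren)
  node 48: 1 child(ren)
  node 27: 2 child(ren)
  node 22: 0 child(ren)
  node 40: 1 child(ren)
  node 47: 0 child(ren)
Matching nodes: [9, 22, 47]
Count of leaf nodes: 3


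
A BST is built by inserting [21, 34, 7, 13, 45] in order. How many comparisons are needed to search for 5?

Search path for 5: 21 -> 7
Found: False
Comparisons: 2


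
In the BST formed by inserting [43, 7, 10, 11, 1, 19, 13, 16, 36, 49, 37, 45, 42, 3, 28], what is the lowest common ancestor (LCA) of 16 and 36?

Tree insertion order: [43, 7, 10, 11, 1, 19, 13, 16, 36, 49, 37, 45, 42, 3, 28]
Tree (level-order array): [43, 7, 49, 1, 10, 45, None, None, 3, None, 11, None, None, None, None, None, 19, 13, 36, None, 16, 28, 37, None, None, None, None, None, 42]
In a BST, the LCA of p=16, q=36 is the first node v on the
root-to-leaf path with p <= v <= q (go left if both < v, right if both > v).
Walk from root:
  at 43: both 16 and 36 < 43, go left
  at 7: both 16 and 36 > 7, go right
  at 10: both 16 and 36 > 10, go right
  at 11: both 16 and 36 > 11, go right
  at 19: 16 <= 19 <= 36, this is the LCA
LCA = 19


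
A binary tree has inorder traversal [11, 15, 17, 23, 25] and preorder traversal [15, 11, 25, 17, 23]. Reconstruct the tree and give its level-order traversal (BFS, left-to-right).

Inorder:  [11, 15, 17, 23, 25]
Preorder: [15, 11, 25, 17, 23]
Algorithm: preorder visits root first, so consume preorder in order;
for each root, split the current inorder slice at that value into
left-subtree inorder and right-subtree inorder, then recurse.
Recursive splits:
  root=15; inorder splits into left=[11], right=[17, 23, 25]
  root=11; inorder splits into left=[], right=[]
  root=25; inorder splits into left=[17, 23], right=[]
  root=17; inorder splits into left=[], right=[23]
  root=23; inorder splits into left=[], right=[]
Reconstructed level-order: [15, 11, 25, 17, 23]


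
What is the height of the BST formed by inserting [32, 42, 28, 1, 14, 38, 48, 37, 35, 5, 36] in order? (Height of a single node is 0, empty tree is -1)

Insertion order: [32, 42, 28, 1, 14, 38, 48, 37, 35, 5, 36]
Tree (level-order array): [32, 28, 42, 1, None, 38, 48, None, 14, 37, None, None, None, 5, None, 35, None, None, None, None, 36]
Compute height bottom-up (empty subtree = -1):
  height(5) = 1 + max(-1, -1) = 0
  height(14) = 1 + max(0, -1) = 1
  height(1) = 1 + max(-1, 1) = 2
  height(28) = 1 + max(2, -1) = 3
  height(36) = 1 + max(-1, -1) = 0
  height(35) = 1 + max(-1, 0) = 1
  height(37) = 1 + max(1, -1) = 2
  height(38) = 1 + max(2, -1) = 3
  height(48) = 1 + max(-1, -1) = 0
  height(42) = 1 + max(3, 0) = 4
  height(32) = 1 + max(3, 4) = 5
Height = 5


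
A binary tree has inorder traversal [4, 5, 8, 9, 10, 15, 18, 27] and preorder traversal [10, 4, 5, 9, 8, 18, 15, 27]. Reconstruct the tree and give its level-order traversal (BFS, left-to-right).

Inorder:  [4, 5, 8, 9, 10, 15, 18, 27]
Preorder: [10, 4, 5, 9, 8, 18, 15, 27]
Algorithm: preorder visits root first, so consume preorder in order;
for each root, split the current inorder slice at that value into
left-subtree inorder and right-subtree inorder, then recurse.
Recursive splits:
  root=10; inorder splits into left=[4, 5, 8, 9], right=[15, 18, 27]
  root=4; inorder splits into left=[], right=[5, 8, 9]
  root=5; inorder splits into left=[], right=[8, 9]
  root=9; inorder splits into left=[8], right=[]
  root=8; inorder splits into left=[], right=[]
  root=18; inorder splits into left=[15], right=[27]
  root=15; inorder splits into left=[], right=[]
  root=27; inorder splits into left=[], right=[]
Reconstructed level-order: [10, 4, 18, 5, 15, 27, 9, 8]


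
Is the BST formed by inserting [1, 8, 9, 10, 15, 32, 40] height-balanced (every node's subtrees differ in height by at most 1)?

Tree (level-order array): [1, None, 8, None, 9, None, 10, None, 15, None, 32, None, 40]
Definition: a tree is height-balanced if, at every node, |h(left) - h(right)| <= 1 (empty subtree has height -1).
Bottom-up per-node check:
  node 40: h_left=-1, h_right=-1, diff=0 [OK], height=0
  node 32: h_left=-1, h_right=0, diff=1 [OK], height=1
  node 15: h_left=-1, h_right=1, diff=2 [FAIL (|-1-1|=2 > 1)], height=2
  node 10: h_left=-1, h_right=2, diff=3 [FAIL (|-1-2|=3 > 1)], height=3
  node 9: h_left=-1, h_right=3, diff=4 [FAIL (|-1-3|=4 > 1)], height=4
  node 8: h_left=-1, h_right=4, diff=5 [FAIL (|-1-4|=5 > 1)], height=5
  node 1: h_left=-1, h_right=5, diff=6 [FAIL (|-1-5|=6 > 1)], height=6
Node 15 violates the condition: |-1 - 1| = 2 > 1.
Result: Not balanced


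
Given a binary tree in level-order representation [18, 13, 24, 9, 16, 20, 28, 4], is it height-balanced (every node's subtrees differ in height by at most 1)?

Tree (level-order array): [18, 13, 24, 9, 16, 20, 28, 4]
Definition: a tree is height-balanced if, at every node, |h(left) - h(right)| <= 1 (empty subtree has height -1).
Bottom-up per-node check:
  node 4: h_left=-1, h_right=-1, diff=0 [OK], height=0
  node 9: h_left=0, h_right=-1, diff=1 [OK], height=1
  node 16: h_left=-1, h_right=-1, diff=0 [OK], height=0
  node 13: h_left=1, h_right=0, diff=1 [OK], height=2
  node 20: h_left=-1, h_right=-1, diff=0 [OK], height=0
  node 28: h_left=-1, h_right=-1, diff=0 [OK], height=0
  node 24: h_left=0, h_right=0, diff=0 [OK], height=1
  node 18: h_left=2, h_right=1, diff=1 [OK], height=3
All nodes satisfy the balance condition.
Result: Balanced


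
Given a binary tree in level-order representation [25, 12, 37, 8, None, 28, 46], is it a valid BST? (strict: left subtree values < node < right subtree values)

Level-order array: [25, 12, 37, 8, None, 28, 46]
Validate using subtree bounds (lo, hi): at each node, require lo < value < hi,
then recurse left with hi=value and right with lo=value.
Preorder trace (stopping at first violation):
  at node 25 with bounds (-inf, +inf): OK
  at node 12 with bounds (-inf, 25): OK
  at node 8 with bounds (-inf, 12): OK
  at node 37 with bounds (25, +inf): OK
  at node 28 with bounds (25, 37): OK
  at node 46 with bounds (37, +inf): OK
No violation found at any node.
Result: Valid BST


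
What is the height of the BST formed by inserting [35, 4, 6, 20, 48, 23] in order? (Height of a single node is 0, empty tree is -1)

Insertion order: [35, 4, 6, 20, 48, 23]
Tree (level-order array): [35, 4, 48, None, 6, None, None, None, 20, None, 23]
Compute height bottom-up (empty subtree = -1):
  height(23) = 1 + max(-1, -1) = 0
  height(20) = 1 + max(-1, 0) = 1
  height(6) = 1 + max(-1, 1) = 2
  height(4) = 1 + max(-1, 2) = 3
  height(48) = 1 + max(-1, -1) = 0
  height(35) = 1 + max(3, 0) = 4
Height = 4


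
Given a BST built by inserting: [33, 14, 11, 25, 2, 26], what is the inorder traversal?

Tree insertion order: [33, 14, 11, 25, 2, 26]
Tree (level-order array): [33, 14, None, 11, 25, 2, None, None, 26]
Inorder traversal: [2, 11, 14, 25, 26, 33]


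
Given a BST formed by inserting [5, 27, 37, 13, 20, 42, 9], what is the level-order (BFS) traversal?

Tree insertion order: [5, 27, 37, 13, 20, 42, 9]
Tree (level-order array): [5, None, 27, 13, 37, 9, 20, None, 42]
BFS from the root, enqueuing left then right child of each popped node:
  queue [5] -> pop 5, enqueue [27], visited so far: [5]
  queue [27] -> pop 27, enqueue [13, 37], visited so far: [5, 27]
  queue [13, 37] -> pop 13, enqueue [9, 20], visited so far: [5, 27, 13]
  queue [37, 9, 20] -> pop 37, enqueue [42], visited so far: [5, 27, 13, 37]
  queue [9, 20, 42] -> pop 9, enqueue [none], visited so far: [5, 27, 13, 37, 9]
  queue [20, 42] -> pop 20, enqueue [none], visited so far: [5, 27, 13, 37, 9, 20]
  queue [42] -> pop 42, enqueue [none], visited so far: [5, 27, 13, 37, 9, 20, 42]
Result: [5, 27, 13, 37, 9, 20, 42]


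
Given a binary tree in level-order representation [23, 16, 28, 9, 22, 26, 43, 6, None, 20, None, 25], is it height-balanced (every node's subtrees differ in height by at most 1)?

Tree (level-order array): [23, 16, 28, 9, 22, 26, 43, 6, None, 20, None, 25]
Definition: a tree is height-balanced if, at every node, |h(left) - h(right)| <= 1 (empty subtree has height -1).
Bottom-up per-node check:
  node 6: h_left=-1, h_right=-1, diff=0 [OK], height=0
  node 9: h_left=0, h_right=-1, diff=1 [OK], height=1
  node 20: h_left=-1, h_right=-1, diff=0 [OK], height=0
  node 22: h_left=0, h_right=-1, diff=1 [OK], height=1
  node 16: h_left=1, h_right=1, diff=0 [OK], height=2
  node 25: h_left=-1, h_right=-1, diff=0 [OK], height=0
  node 26: h_left=0, h_right=-1, diff=1 [OK], height=1
  node 43: h_left=-1, h_right=-1, diff=0 [OK], height=0
  node 28: h_left=1, h_right=0, diff=1 [OK], height=2
  node 23: h_left=2, h_right=2, diff=0 [OK], height=3
All nodes satisfy the balance condition.
Result: Balanced


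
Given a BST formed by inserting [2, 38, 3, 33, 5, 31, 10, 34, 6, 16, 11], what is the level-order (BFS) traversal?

Tree insertion order: [2, 38, 3, 33, 5, 31, 10, 34, 6, 16, 11]
Tree (level-order array): [2, None, 38, 3, None, None, 33, 5, 34, None, 31, None, None, 10, None, 6, 16, None, None, 11]
BFS from the root, enqueuing left then right child of each popped node:
  queue [2] -> pop 2, enqueue [38], visited so far: [2]
  queue [38] -> pop 38, enqueue [3], visited so far: [2, 38]
  queue [3] -> pop 3, enqueue [33], visited so far: [2, 38, 3]
  queue [33] -> pop 33, enqueue [5, 34], visited so far: [2, 38, 3, 33]
  queue [5, 34] -> pop 5, enqueue [31], visited so far: [2, 38, 3, 33, 5]
  queue [34, 31] -> pop 34, enqueue [none], visited so far: [2, 38, 3, 33, 5, 34]
  queue [31] -> pop 31, enqueue [10], visited so far: [2, 38, 3, 33, 5, 34, 31]
  queue [10] -> pop 10, enqueue [6, 16], visited so far: [2, 38, 3, 33, 5, 34, 31, 10]
  queue [6, 16] -> pop 6, enqueue [none], visited so far: [2, 38, 3, 33, 5, 34, 31, 10, 6]
  queue [16] -> pop 16, enqueue [11], visited so far: [2, 38, 3, 33, 5, 34, 31, 10, 6, 16]
  queue [11] -> pop 11, enqueue [none], visited so far: [2, 38, 3, 33, 5, 34, 31, 10, 6, 16, 11]
Result: [2, 38, 3, 33, 5, 34, 31, 10, 6, 16, 11]


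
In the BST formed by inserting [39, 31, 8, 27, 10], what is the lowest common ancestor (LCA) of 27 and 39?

Tree insertion order: [39, 31, 8, 27, 10]
Tree (level-order array): [39, 31, None, 8, None, None, 27, 10]
In a BST, the LCA of p=27, q=39 is the first node v on the
root-to-leaf path with p <= v <= q (go left if both < v, right if both > v).
Walk from root:
  at 39: 27 <= 39 <= 39, this is the LCA
LCA = 39


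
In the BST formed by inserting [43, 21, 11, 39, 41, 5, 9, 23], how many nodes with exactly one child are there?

Tree built from: [43, 21, 11, 39, 41, 5, 9, 23]
Tree (level-order array): [43, 21, None, 11, 39, 5, None, 23, 41, None, 9]
Rule: These are nodes with exactly 1 non-null child.
Per-node child counts:
  node 43: 1 child(ren)
  node 21: 2 child(ren)
  node 11: 1 child(ren)
  node 5: 1 child(ren)
  node 9: 0 child(ren)
  node 39: 2 child(ren)
  node 23: 0 child(ren)
  node 41: 0 child(ren)
Matching nodes: [43, 11, 5]
Count of nodes with exactly one child: 3


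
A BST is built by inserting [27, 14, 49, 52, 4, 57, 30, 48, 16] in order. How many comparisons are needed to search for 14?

Search path for 14: 27 -> 14
Found: True
Comparisons: 2


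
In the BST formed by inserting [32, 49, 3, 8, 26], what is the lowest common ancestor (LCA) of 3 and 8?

Tree insertion order: [32, 49, 3, 8, 26]
Tree (level-order array): [32, 3, 49, None, 8, None, None, None, 26]
In a BST, the LCA of p=3, q=8 is the first node v on the
root-to-leaf path with p <= v <= q (go left if both < v, right if both > v).
Walk from root:
  at 32: both 3 and 8 < 32, go left
  at 3: 3 <= 3 <= 8, this is the LCA
LCA = 3


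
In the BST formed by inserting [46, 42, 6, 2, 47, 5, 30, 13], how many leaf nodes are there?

Tree built from: [46, 42, 6, 2, 47, 5, 30, 13]
Tree (level-order array): [46, 42, 47, 6, None, None, None, 2, 30, None, 5, 13]
Rule: A leaf has 0 children.
Per-node child counts:
  node 46: 2 child(ren)
  node 42: 1 child(ren)
  node 6: 2 child(ren)
  node 2: 1 child(ren)
  node 5: 0 child(ren)
  node 30: 1 child(ren)
  node 13: 0 child(ren)
  node 47: 0 child(ren)
Matching nodes: [5, 13, 47]
Count of leaf nodes: 3


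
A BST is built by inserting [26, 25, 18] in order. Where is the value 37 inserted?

Starting tree (level order): [26, 25, None, 18]
Insertion path: 26
Result: insert 37 as right child of 26
Final tree (level order): [26, 25, 37, 18]


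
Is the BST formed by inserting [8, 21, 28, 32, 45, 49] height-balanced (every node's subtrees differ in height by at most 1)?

Tree (level-order array): [8, None, 21, None, 28, None, 32, None, 45, None, 49]
Definition: a tree is height-balanced if, at every node, |h(left) - h(right)| <= 1 (empty subtree has height -1).
Bottom-up per-node check:
  node 49: h_left=-1, h_right=-1, diff=0 [OK], height=0
  node 45: h_left=-1, h_right=0, diff=1 [OK], height=1
  node 32: h_left=-1, h_right=1, diff=2 [FAIL (|-1-1|=2 > 1)], height=2
  node 28: h_left=-1, h_right=2, diff=3 [FAIL (|-1-2|=3 > 1)], height=3
  node 21: h_left=-1, h_right=3, diff=4 [FAIL (|-1-3|=4 > 1)], height=4
  node 8: h_left=-1, h_right=4, diff=5 [FAIL (|-1-4|=5 > 1)], height=5
Node 32 violates the condition: |-1 - 1| = 2 > 1.
Result: Not balanced


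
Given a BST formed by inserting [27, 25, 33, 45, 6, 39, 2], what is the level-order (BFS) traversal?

Tree insertion order: [27, 25, 33, 45, 6, 39, 2]
Tree (level-order array): [27, 25, 33, 6, None, None, 45, 2, None, 39]
BFS from the root, enqueuing left then right child of each popped node:
  queue [27] -> pop 27, enqueue [25, 33], visited so far: [27]
  queue [25, 33] -> pop 25, enqueue [6], visited so far: [27, 25]
  queue [33, 6] -> pop 33, enqueue [45], visited so far: [27, 25, 33]
  queue [6, 45] -> pop 6, enqueue [2], visited so far: [27, 25, 33, 6]
  queue [45, 2] -> pop 45, enqueue [39], visited so far: [27, 25, 33, 6, 45]
  queue [2, 39] -> pop 2, enqueue [none], visited so far: [27, 25, 33, 6, 45, 2]
  queue [39] -> pop 39, enqueue [none], visited so far: [27, 25, 33, 6, 45, 2, 39]
Result: [27, 25, 33, 6, 45, 2, 39]


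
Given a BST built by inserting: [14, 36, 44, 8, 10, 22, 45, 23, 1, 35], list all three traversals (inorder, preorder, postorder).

Tree insertion order: [14, 36, 44, 8, 10, 22, 45, 23, 1, 35]
Tree (level-order array): [14, 8, 36, 1, 10, 22, 44, None, None, None, None, None, 23, None, 45, None, 35]
Inorder (L, root, R): [1, 8, 10, 14, 22, 23, 35, 36, 44, 45]
Preorder (root, L, R): [14, 8, 1, 10, 36, 22, 23, 35, 44, 45]
Postorder (L, R, root): [1, 10, 8, 35, 23, 22, 45, 44, 36, 14]


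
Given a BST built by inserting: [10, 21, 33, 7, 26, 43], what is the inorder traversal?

Tree insertion order: [10, 21, 33, 7, 26, 43]
Tree (level-order array): [10, 7, 21, None, None, None, 33, 26, 43]
Inorder traversal: [7, 10, 21, 26, 33, 43]


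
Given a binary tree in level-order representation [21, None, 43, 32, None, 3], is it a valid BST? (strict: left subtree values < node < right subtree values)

Level-order array: [21, None, 43, 32, None, 3]
Validate using subtree bounds (lo, hi): at each node, require lo < value < hi,
then recurse left with hi=value and right with lo=value.
Preorder trace (stopping at first violation):
  at node 21 with bounds (-inf, +inf): OK
  at node 43 with bounds (21, +inf): OK
  at node 32 with bounds (21, 43): OK
  at node 3 with bounds (21, 32): VIOLATION
Node 3 violates its bound: not (21 < 3 < 32).
Result: Not a valid BST


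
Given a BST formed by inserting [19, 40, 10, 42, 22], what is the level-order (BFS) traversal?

Tree insertion order: [19, 40, 10, 42, 22]
Tree (level-order array): [19, 10, 40, None, None, 22, 42]
BFS from the root, enqueuing left then right child of each popped node:
  queue [19] -> pop 19, enqueue [10, 40], visited so far: [19]
  queue [10, 40] -> pop 10, enqueue [none], visited so far: [19, 10]
  queue [40] -> pop 40, enqueue [22, 42], visited so far: [19, 10, 40]
  queue [22, 42] -> pop 22, enqueue [none], visited so far: [19, 10, 40, 22]
  queue [42] -> pop 42, enqueue [none], visited so far: [19, 10, 40, 22, 42]
Result: [19, 10, 40, 22, 42]
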